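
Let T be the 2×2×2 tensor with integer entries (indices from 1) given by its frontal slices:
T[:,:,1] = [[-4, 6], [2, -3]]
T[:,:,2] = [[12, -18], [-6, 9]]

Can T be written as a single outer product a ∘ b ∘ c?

Yes

If T = a ∘ b ∘ c then every fibre of T is a multiple of the corresponding factor, so read the factors off the fibres through the nonzero entry T[1,1,1] = -4.
The mode-1 fibre T[:,1,1] = [-4, 2] gives a = [2, -1] (primitive direction); the mode-2 fibre T[1,:,1] = [-4, 6] gives b = [2, -3]; then c[k] = T[1,1,k] / (a[1]·b[1]) = [-4, 12] / 4 = [-1, 3].
Expanding [2, -1] ∘ [2, -3] ∘ [-1, 3] reproduces all 8 entries of T, so T = [2, -1] ∘ [2, -3] ∘ [-1, 3] and rank(T) ≤ 1.
Equivalently every frontal slice T[:,:,k] is c[k] times the rank-1 matrix [2, -1] ∘ [2, -3]. So T has rank 1 (it is nonzero).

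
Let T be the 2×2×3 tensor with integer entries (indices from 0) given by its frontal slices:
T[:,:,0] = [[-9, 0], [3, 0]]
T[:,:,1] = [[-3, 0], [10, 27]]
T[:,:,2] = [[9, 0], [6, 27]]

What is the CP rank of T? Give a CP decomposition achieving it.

rank(T) = 2

Lower bound: the mode-1 unfolding of T (rows indexed by i, columns by (j,k) = (0,0), (0,1), (0,2), (1,0), (1,1), (1,2)) is [[-9, -3, 9, 0, 0, 0], [3, 10, 6, 0, 27, 27]].
There the 2×2 minor on rows i ∈ {0, 1}, columns (j,k) ∈ {(0,0), (0,1)} is det [[-9, -3], [3, 10]] = -81 ≠ 0, so this unfolding has rank ≥ 2; CP rank is at least every unfolding rank, so rank(T) ≥ 2. (This is only a lower bound: in general the CP rank may exceed every unfolding rank, so we still need to exhibit 2 rank-1 terms summing to T.)
Upper bound — finding two terms. Write S_k = T[:,:,k] for the frontal slices: S₀ = [[-9, 0], [3, 0]], S₁ = [[-3, 0], [10, 27]], S₂ = [[9, 0], [6, 27]].
If T = a₁ ⊗ b₁ ⊗ c₁ + a₂ ⊗ b₂ ⊗ c₂ then each S_k = c₁[k]·a₁b₁ᵀ + c₂[k]·a₂b₂ᵀ. S₀ and S₁ are linearly independent, so a₁b₁ᵀ and a₂b₂ᵀ must span the same plane of matrices: they are the rank-1 matrices of the form x·S₀ + y·S₁.
det(x·S₀ + y·S₁) is −243·xy − 81·y² = (-81)·(y)(3·x + y), vanishing at (x:y) = (1:0) and (1:-3).
M₁ = S₀ = [[-9, 0], [3, 0]] = (-3)·(3, -1)(1, 0)ᵀ and M₂ = S₀ − 3·S₁ = [[0, 0], [-27, -81]] = (-27)·(0, 1)(1, 3)ᵀ, so take a₁ = (3, -1), b₁ = (1, 0), a₂ = (0, 1), b₂ = (1, 3).
Each slice is an integer combination of E₁ = a₁b₁ᵀ and E₂ = a₂b₂ᵀ: S₀ = −3·E₁, S₁ = −E₁ + 9·E₂, S₂ = 3·E₁ + 9·E₂; reading off coefficients, c₁ = (-3, -1, 3) and c₂ = (0, 9, 9).
Hence T = (3, -1) ⊗ (1, 0) ⊗ (-3, -1, 3) + (0, 1) ⊗ (1, 3) ⊗ (0, 9, 9), so rank(T) ≤ 2.
These bounds meet, so rank(T) = 2.
Check entry T[1,0,2] = 6: (-1)·(1)·(3) + (1)·(1)·(9) = 6.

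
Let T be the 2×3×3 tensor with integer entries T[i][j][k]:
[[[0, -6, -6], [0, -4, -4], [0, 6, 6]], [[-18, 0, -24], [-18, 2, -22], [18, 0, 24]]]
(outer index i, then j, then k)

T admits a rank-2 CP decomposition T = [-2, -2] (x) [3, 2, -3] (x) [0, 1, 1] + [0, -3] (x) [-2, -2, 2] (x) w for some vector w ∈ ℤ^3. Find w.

Subtract the known terms from T to get the rank-1 residual R = [0, -3] (x) [-2, -2, 2] (x) w, so R[i,j,k] = a[i]·b[j]·w[k]. Pick indices with nonzero a[1]·b[0] = (-3)·(-2) = 6. Only the fibre through (1,0,·) is needed: R[1,0,:] = T[1,0,:] − Σₗ aₗ[1]bₗ[0]cₗ = [-18, 0, -24] − (-2)·(3)·[0, 1, 1] = [-18, 6, -18]. Then w[k] = R[1,0,k] / 6 for each k, giving w = [-18, 6, -18] / 6 = [-3, 1, -3].

w = [-3, 1, -3]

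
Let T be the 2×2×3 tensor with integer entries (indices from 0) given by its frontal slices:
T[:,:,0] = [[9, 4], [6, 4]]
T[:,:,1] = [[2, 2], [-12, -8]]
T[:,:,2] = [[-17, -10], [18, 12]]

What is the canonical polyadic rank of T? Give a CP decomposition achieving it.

Lower bound: in the mode-3 unfolding of T (rows indexed by k, columns by (i,j)) the 2×2 minor on rows k ∈ {0, 1}, columns (i,j) ∈ {(0,0), (0,1)} is det [[9, 4], [2, 2]] = 10 ≠ 0, so that unfolding has rank ≥ 2 and hence rank(T) ≥ 2 (CP rank is at least every unfolding rank, though it can be larger).
Upper bound: with S_k = T[:,:,k], the two rank-1 terms a₁b₁ᵀ, a₂b₂ᵀ are the rank-1 members of the pencil x·S₀ + y·S₁.
det(x·S₀ + y·S₁) is 12·x² − 28·xy + 8·y² = 4·(x − 2·y)(3·x − y), vanishing at (x:y) = (2:1) and (1:3).
M₁ = 2·S₀ + S₁ = [[20, 10], [0, 0]] = 10·(1, 0)(2, 1)ᵀ and M₂ = S₀ + 3·S₁ = [[15, 10], [-30, -20]] = 5·(1, -2)(3, 2)ᵀ, so take a₁ = (1, 0), b₁ = (2, 1), a₂ = (1, -2), b₂ = (3, 2).
Each slice is an integer combination of E₁ = a₁b₁ᵀ and E₂ = a₂b₂ᵀ: S₀ = 6·E₁ − E₂, S₁ = −2·E₁ + 2·E₂, S₂ = −4·E₁ − 3·E₂; reading off coefficients, c₁ = (6, -2, -4) and c₂ = (-1, 2, -3).
Hence T = (1, 0) (x) (2, 1) (x) (6, -2, -4) + (1, -2) (x) (3, 2) (x) (-1, 2, -3), so rank(T) ≤ 2.
These bounds meet, so rank(T) = 2.

rank(T) = 2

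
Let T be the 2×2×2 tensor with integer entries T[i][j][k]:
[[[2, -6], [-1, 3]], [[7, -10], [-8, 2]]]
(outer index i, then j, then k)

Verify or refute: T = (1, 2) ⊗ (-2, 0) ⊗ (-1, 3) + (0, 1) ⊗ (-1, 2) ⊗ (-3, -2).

Reconstruct entry (0,1,0) from the claimed factors: Σₗ aₗ[0]bₗ[1]cₗ[0] = (1)·(0)·(-1) + (0)·(2)·(-3) = 0, but T[0,1,0] = -1. The claim is false.

No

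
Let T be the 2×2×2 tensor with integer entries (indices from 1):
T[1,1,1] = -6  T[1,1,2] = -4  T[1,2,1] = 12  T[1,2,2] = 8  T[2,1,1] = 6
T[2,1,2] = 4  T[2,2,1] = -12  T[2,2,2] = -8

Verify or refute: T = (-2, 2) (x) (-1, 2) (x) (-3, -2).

Reconstruct entrywise from the claimed factors. For example, T[1,2,1] = 12 and Σₗ aₗ[1]bₗ[2]cₗ[1] = (-2)·(2)·(-3) = 12; checking all 8 entries, every one matches. The claim holds.

Yes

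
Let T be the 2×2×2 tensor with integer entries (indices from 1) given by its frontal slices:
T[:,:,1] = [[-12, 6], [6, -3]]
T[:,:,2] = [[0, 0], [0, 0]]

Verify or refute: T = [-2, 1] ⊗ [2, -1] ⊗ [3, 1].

No

Reconstruct entry (1,1,2) from the claimed factors: Σₗ aₗ[1]bₗ[1]cₗ[2] = (-2)·(2)·(1) = -4, but T[1,1,2] = 0. The claim is false.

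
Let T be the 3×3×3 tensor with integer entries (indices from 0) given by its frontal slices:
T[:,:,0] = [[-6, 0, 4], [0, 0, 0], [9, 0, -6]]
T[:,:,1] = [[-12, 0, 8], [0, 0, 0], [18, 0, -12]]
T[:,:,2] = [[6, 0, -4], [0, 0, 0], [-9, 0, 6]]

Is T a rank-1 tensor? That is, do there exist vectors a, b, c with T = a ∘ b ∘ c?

If T = a ∘ b ∘ c then every fibre of T is a multiple of the corresponding factor, so read the factors off the fibres through the nonzero entry T[0,0,0] = -6.
The mode-1 fibre T[:,0,0] = [-6, 0, 9] gives a = [2, 0, -3] (primitive direction); the mode-2 fibre T[0,:,0] = [-6, 0, 4] gives b = [3, 0, -2]; then c[k] = T[0,0,k] / (a[0]·b[0]) = [-6, -12, 6] / 6 = [-1, -2, 1].
Expanding [2, 0, -3] ∘ [3, 0, -2] ∘ [-1, -2, 1] reproduces all 27 entries of T, so T = [2, 0, -3] ∘ [3, 0, -2] ∘ [-1, -2, 1] and rank(T) ≤ 1.
Equivalently every frontal slice T[:,:,k] is c[k] times the rank-1 matrix [2, 0, -3] ∘ [3, 0, -2]. So T has rank 1 (it is nonzero).

Yes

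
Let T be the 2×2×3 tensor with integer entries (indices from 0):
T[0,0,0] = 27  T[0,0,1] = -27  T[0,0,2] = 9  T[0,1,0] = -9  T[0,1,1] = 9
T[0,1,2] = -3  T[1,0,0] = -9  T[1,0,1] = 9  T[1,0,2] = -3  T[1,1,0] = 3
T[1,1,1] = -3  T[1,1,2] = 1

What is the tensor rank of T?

1

Lower bound: T ≠ 0 (e.g. T[0,0,0] = 27), so rank(T) ≥ 1.
Upper bound: if T = a ⊗ b ⊗ c then every fibre of T is a multiple of the corresponding factor, so read the factors off the fibres through the nonzero entry T[0,0,0] = 27.
The mode-1 fibre T[:,0,0] = [27, -9] gives a = [3, -1] (primitive direction); the mode-2 fibre T[0,:,0] = [27, -9] gives b = [3, -1]; then c[k] = T[0,0,k] / (a[0]·b[0]) = [27, -27, 9] / 9 = [3, -3, 1].
Expanding [3, -1] ⊗ [3, -1] ⊗ [3, -3, 1] reproduces all 12 entries of T, so T = [3, -1] ⊗ [3, -1] ⊗ [3, -3, 1] and rank(T) ≤ 1.
These bounds meet, so rank(T) = 1.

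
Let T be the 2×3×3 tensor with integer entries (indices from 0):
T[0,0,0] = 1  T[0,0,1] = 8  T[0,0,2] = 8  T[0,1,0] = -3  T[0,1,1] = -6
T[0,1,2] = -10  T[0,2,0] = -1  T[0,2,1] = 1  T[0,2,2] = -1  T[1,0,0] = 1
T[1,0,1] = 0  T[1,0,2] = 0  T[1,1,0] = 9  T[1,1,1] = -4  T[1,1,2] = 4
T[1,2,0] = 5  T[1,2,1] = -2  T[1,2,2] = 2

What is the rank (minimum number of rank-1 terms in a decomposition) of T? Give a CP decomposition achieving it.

rank(T) = 3

Lower bound: the mode-3 unfolding of T (rows indexed by k, columns by (i,j) = (0,0), (0,1), (0,2), (1,0), (1,1), (1,2)) is [[1, -3, -1, 1, 9, 5], [8, -6, 1, 0, -4, -2], [8, -10, -1, 0, 4, 2]].
There the 3×3 minor on rows k ∈ {0, 1, 2}, columns (i,j) ∈ {(0,0), (0,1), (1,0)} is det [[1, -3, 1], [8, -6, 0], [8, -10, 0]] = -32 ≠ 0, so this unfolding has rank ≥ 3; CP rank is at least every unfolding rank, so rank(T) ≥ 3. (Unfolding ranks only ever bound the CP rank from below — rank(T) can be strictly larger than all of them — so the matching upper bound has to come from an explicit 3-term decomposition.)
Upper bound: T is a sum of 3 rank-1 terms, T = [1, -2] ⊗ [0, 2, 1] ⊗ [-2, 1, -1] + [1, 0] ⊗ [1, -1, 0] ⊗ [0, 8, 8] + [1, 1] ⊗ [1, 1, 1] ⊗ [1, 0, 0] (one valid choice — decompositions are not unique — normalised so each a, b is primitive with positive first nonzero entry; check it by expanding all entries), so rank(T) ≤ 3.
These bounds meet, so rank(T) = 3.
Check entry T[1,1,1] = -4: (-2)·(2)·(1) + (0)·(-1)·(8) + (1)·(1)·(0) = -4.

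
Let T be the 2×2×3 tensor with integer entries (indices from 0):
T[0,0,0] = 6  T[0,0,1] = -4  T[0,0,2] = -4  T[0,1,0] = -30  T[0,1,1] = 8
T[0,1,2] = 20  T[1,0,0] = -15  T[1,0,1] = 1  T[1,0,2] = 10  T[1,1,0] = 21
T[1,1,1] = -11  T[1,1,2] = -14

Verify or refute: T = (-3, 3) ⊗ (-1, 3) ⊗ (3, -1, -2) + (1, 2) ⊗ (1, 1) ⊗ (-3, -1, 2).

Yes

Reconstruct entrywise from the claimed factors. For example, T[0,0,1] = -4 and Σₗ aₗ[0]bₗ[0]cₗ[1] = (-3)·(-1)·(-1) + (1)·(1)·(-1) = -4; checking all 12 entries, every one matches. The claim holds.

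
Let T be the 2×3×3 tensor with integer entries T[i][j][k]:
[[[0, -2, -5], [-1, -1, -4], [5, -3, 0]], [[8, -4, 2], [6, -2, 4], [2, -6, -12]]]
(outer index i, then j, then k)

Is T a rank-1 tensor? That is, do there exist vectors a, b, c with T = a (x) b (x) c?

The mode-1 unfolding of T (rows indexed by i, columns by (j,k) = (0,0), (0,1), (0,2), (1,0), (1,1), (1,2), (2,0), (2,1), (2,2)) is [[0, -2, -5, -1, -1, -4, 5, -3, 0], [8, -4, 2, 6, -2, 4, 2, -6, -12]].
There the 2×2 minor on rows i ∈ {0, 1}, columns (j,k) ∈ {(0,0), (0,1)} is det [[0, -2], [8, -4]] = 16 ≠ 0, so this unfolding has rank ≥ 2; CP rank is at least every unfolding rank, so rank(T) ≥ 2.
In particular rank(T) ≥ 2 > 1, so T is not rank-1.

No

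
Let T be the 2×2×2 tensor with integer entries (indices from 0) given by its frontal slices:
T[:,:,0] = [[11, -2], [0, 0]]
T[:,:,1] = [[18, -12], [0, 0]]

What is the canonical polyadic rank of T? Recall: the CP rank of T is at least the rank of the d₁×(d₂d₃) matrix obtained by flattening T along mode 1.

2

Lower bound: the mode-2 unfolding of T (rows indexed by j, columns by (i,k) = (0,0), (0,1), (1,0), (1,1)) is [[11, 18, 0, 0], [-2, -12, 0, 0]].
There the 2×2 minor on rows j ∈ {0, 1}, columns (i,k) ∈ {(0,0), (0,1)} is det [[11, 18], [-2, -12]] = -96 ≠ 0, so this unfolding has rank ≥ 2; CP rank is at least every unfolding rank, so rank(T) ≥ 2. (Flattening ranks never certify an upper bound on CP rank; for that we must actually write T with 2 rank-1 terms.)
Upper bound — finding two terms. Every mode-1 slice of T is a multiple of one matrix: T[i,:,:] = a[i]·M with a = [1, 0] and M = [[11, 18], [-2, -12]] (rows indexed by j, columns by k). So it suffices to write M as a sum of two rank-1 matrices.
Splitting M by its rows (j = 0, 1), M = [1, 0][11, 18]ᵀ + [0, 1][-2, -12]ᵀ.
Hence T = [1, 0] ∘ [1, 0] ∘ [11, 18] + [1, 0] ∘ [0, 1] ∘ [-2, -12], so rank(T) ≤ 2.
These bounds meet, so rank(T) = 2.
Check entry T[0,0,1] = 18: (1)·(1)·(18) + (1)·(0)·(-12) = 18.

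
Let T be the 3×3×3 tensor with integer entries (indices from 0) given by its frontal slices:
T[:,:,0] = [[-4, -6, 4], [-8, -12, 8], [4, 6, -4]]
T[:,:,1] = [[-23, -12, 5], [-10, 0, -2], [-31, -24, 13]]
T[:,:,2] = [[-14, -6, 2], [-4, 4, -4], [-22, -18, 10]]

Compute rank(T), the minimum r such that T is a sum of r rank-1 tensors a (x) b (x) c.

2

Lower bound: in the mode-3 unfolding of T (rows indexed by k, columns by (i,j)) the 2×2 minor on rows k ∈ {0, 1}, columns (i,j) ∈ {(0,0), (0,1)} is det [[-4, -6], [-23, -12]] = -90 ≠ 0, so that unfolding has rank ≥ 2 and hence rank(T) ≥ 2 (CP rank is at least every unfolding rank, though it can be larger).
Upper bound: with S_k = T[:,:,k], the two rank-1 terms a₁b₁ᵀ, a₂b₂ᵀ are the rank-1 members of the pencil x·S₀ + y·S₁.
The 2×2 minor of x·S₀ + y·S₁ on rows {0,1}, columns {0,1} is 120·xy − 120·y² = 120·(x − y)(y), vanishing at (x:y) = (1:1) and (1:0).
M₁ = S₀ + S₁ = [[-27, -18, 9], [-18, -12, 6], [-27, -18, 9]] = (-3)·[3, 2, 3][3, 2, -1]ᵀ and M₂ = S₀ = [[-4, -6, 4], [-8, -12, 8], [4, 6, -4]] = (-2)·[1, 2, -1][2, 3, -2]ᵀ, so take a₁ = [3, 2, 3], b₁ = [3, 2, -1], a₂ = [1, 2, -1], b₂ = [2, 3, -2].
Each slice is an integer combination of E₁ = a₁b₁ᵀ and E₂ = a₂b₂ᵀ: S₀ = −2·E₂, S₁ = −3·E₁ + 2·E₂, S₂ = −2·E₁ + 2·E₂; reading off coefficients, c₁ = [0, -3, -2] and c₂ = [-2, 2, 2].
Hence T = [3, 2, 3] (x) [3, 2, -1] (x) [0, -3, -2] + [1, 2, -1] (x) [2, 3, -2] (x) [-2, 2, 2], so rank(T) ≤ 2.
These bounds meet, so rank(T) = 2.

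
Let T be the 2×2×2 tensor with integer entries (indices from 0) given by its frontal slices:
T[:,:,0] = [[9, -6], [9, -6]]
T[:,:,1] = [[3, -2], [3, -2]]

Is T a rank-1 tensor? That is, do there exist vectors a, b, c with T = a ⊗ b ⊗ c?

Yes

If T = a ⊗ b ⊗ c then every fibre of T is a multiple of the corresponding factor, so read the factors off the fibres through the nonzero entry T[0,0,0] = 9.
The mode-1 fibre T[:,0,0] = [9, 9] gives a = [1, 1] (primitive direction); the mode-2 fibre T[0,:,0] = [9, -6] gives b = [3, -2]; then c[k] = T[0,0,k] / (a[0]·b[0]) = [9, 3] / 3 = [3, 1].
Expanding [1, 1] ⊗ [3, -2] ⊗ [3, 1] reproduces all 8 entries of T, so T = [1, 1] ⊗ [3, -2] ⊗ [3, 1] and rank(T) ≤ 1.
Equivalently every frontal slice T[:,:,k] is c[k] times the rank-1 matrix [1, 1] ⊗ [3, -2]. So T has rank 1 (it is nonzero).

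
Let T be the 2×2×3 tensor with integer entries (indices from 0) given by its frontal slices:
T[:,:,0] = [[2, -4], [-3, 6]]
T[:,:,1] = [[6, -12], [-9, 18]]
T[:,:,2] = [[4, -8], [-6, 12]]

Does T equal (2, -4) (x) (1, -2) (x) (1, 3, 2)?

No

Reconstruct entry (1,0,0) from the claimed factors: Σₗ aₗ[1]bₗ[0]cₗ[0] = (-4)·(1)·(1) = -4, but T[1,0,0] = -3. The claim is false.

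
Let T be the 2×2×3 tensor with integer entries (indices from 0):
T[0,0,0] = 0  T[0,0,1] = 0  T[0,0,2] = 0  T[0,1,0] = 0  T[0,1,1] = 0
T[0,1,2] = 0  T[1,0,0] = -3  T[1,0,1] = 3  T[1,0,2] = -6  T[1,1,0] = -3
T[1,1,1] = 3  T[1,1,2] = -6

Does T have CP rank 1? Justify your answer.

If T = a ⊗ b ⊗ c then every fibre of T is a multiple of the corresponding factor, so read the factors off the fibres through the nonzero entry T[1,0,0] = -3.
The mode-1 fibre T[:,0,0] = [0, -3] gives a = [0, 1] (primitive direction); the mode-2 fibre T[1,:,0] = [-3, -3] gives b = [1, 1]; then c[k] = T[1,0,k] / (a[1]·b[0]) = [-3, 3, -6] / 1 = [-3, 3, -6].
Expanding [0, 1] ⊗ [1, 1] ⊗ [-3, 3, -6] reproduces all 12 entries of T, so T = [0, 1] ⊗ [1, 1] ⊗ [-3, 3, -6] and rank(T) ≤ 1.
Equivalently every frontal slice T[:,:,k] is c[k] times the rank-1 matrix [0, 1] ⊗ [1, 1]. So T has rank 1 (it is nonzero).

Yes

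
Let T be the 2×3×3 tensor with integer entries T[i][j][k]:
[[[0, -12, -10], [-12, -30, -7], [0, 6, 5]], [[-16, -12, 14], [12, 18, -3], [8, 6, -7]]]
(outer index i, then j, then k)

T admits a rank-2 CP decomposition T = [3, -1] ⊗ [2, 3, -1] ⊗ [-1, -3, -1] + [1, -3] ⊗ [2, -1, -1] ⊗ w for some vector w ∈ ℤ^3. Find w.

w = [3, 3, -2]

Subtract the known terms from T to get the rank-1 residual R = [1, -3] ⊗ [2, -1, -1] ⊗ w, so R[i,j,k] = a[i]·b[j]·w[k]. Pick indices with nonzero a[0]·b[0] = (1)·(2) = 2. Only the fibre through (0,0,·) is needed: R[0,0,:] = T[0,0,:] − Σₗ aₗ[0]bₗ[0]cₗ = [0, -12, -10] − (3)·(2)·[-1, -3, -1] = [6, 6, -4]. Then w[k] = R[0,0,k] / 2 for each k, giving w = [6, 6, -4] / 2 = [3, 3, -2].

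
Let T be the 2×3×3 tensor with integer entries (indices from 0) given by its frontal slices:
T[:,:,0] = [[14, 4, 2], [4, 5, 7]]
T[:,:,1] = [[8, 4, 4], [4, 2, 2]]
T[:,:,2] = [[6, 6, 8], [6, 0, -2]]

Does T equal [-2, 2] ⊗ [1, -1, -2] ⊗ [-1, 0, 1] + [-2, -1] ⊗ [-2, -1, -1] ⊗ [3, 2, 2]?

Yes

Reconstruct entrywise from the claimed factors. For example, T[0,2,2] = 8 and Σₗ aₗ[0]bₗ[2]cₗ[2] = (-2)·(-2)·(1) + (-2)·(-1)·(2) = 8; checking all 18 entries, every one matches. The claim holds.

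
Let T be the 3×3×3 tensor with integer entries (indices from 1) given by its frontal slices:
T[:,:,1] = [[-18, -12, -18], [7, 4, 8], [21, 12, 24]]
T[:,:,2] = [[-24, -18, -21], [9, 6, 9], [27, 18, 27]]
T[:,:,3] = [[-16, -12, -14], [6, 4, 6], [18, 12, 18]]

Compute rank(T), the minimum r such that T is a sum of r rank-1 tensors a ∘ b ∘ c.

2

Lower bound: the mode-2 unfolding of T (rows indexed by j, columns by (i,k) = (1,1), (1,2), (1,3), (2,1), (2,2), (2,3), (3,1), (3,2), (3,3)) is [[-18, -24, -16, 7, 9, 6, 21, 27, 18], [-12, -18, -12, 4, 6, 4, 12, 18, 12], [-18, -21, -14, 8, 9, 6, 24, 27, 18]].
There the 2×2 minor on rows j ∈ {1, 2}, columns (i,k) ∈ {(1,1), (1,2)} is det [[-18, -24], [-12, -18]] = 36 ≠ 0, so this unfolding has rank ≥ 2; CP rank is at least every unfolding rank, so rank(T) ≥ 2. (This is only a lower bound: in general the CP rank may exceed every unfolding rank, so we still need to exhibit 2 rank-1 terms summing to T.)
Upper bound — finding two terms. Write S_k = T[:,:,k] for the frontal slices: S₁ = [[-18, -12, -18], [7, 4, 8], [21, 12, 24]], S₂ = [[-24, -18, -21], [9, 6, 9], [27, 18, 27]], S₃ = [[-16, -12, -14], [6, 4, 6], [18, 12, 18]].
If T = a₁ ∘ b₁ ∘ c₁ + a₂ ∘ b₂ ∘ c₂ then each S_k = c₁[k]·a₁b₁ᵀ + c₂[k]·a₂b₂ᵀ. S₁ and S₂ are linearly independent, so a₁b₁ᵀ and a₂b₂ᵀ must span the same plane of matrices: they are the rank-1 matrices of the form x·S₁ + y·S₂.
The 2×2 minor of x·S₁ + y·S₂ on rows {1,2}, columns {1,2} is 12·x² + 30·xy + 18·y² = 6·(2·x + 3·y)(x + y), vanishing at (x:y) = (3:-2) and (1:-1).
M₁ = 3·S₁ − 2·S₂ = [[-6, 0, -12], [3, 0, 6], [9, 0, 18]] = (-3)·[2, -1, -3][1, 0, 2]ᵀ and M₂ = S₁ − S₂ = [[6, 6, 3], [-2, -2, -1], [-6, -6, -3]] = [3, -1, -3][2, 2, 1]ᵀ, so take a₁ = [2, -1, -3], b₁ = [1, 0, 2], a₂ = [3, -1, -3], b₂ = [2, 2, 1].
Each slice is an integer combination of E₁ = a₁b₁ᵀ and E₂ = a₂b₂ᵀ: S₁ = −3·E₁ − 2·E₂, S₂ = −3·E₁ − 3·E₂, S₃ = −2·E₁ − 2·E₂; reading off coefficients, c₁ = [-3, -3, -2] and c₂ = [-2, -3, -2].
Hence T = [2, -1, -3] ∘ [1, 0, 2] ∘ [-3, -3, -2] + [3, -1, -3] ∘ [2, 2, 1] ∘ [-2, -3, -2], so rank(T) ≤ 2.
These bounds meet, so rank(T) = 2.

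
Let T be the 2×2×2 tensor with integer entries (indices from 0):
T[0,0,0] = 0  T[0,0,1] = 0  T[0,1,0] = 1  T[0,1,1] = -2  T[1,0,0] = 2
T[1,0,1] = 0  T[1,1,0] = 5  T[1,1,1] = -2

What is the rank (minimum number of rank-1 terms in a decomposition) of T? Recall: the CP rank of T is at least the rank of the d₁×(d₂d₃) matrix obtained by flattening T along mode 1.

Lower bound: in the mode-3 unfolding of T (rows indexed by k, columns by (i,j)) the 2×2 minor on rows k ∈ {0, 1}, columns (i,j) ∈ {(0,1), (1,0)} is det [[1, 2], [-2, 0]] = 4 ≠ 0, so that unfolding has rank ≥ 2 and hence rank(T) ≥ 2 (CP rank is at least every unfolding rank, though it can be larger).
Upper bound: with S_k = T[:,:,k], the two rank-1 terms a₁b₁ᵀ, a₂b₂ᵀ are the rank-1 members of the pencil x·S₀ + y·S₁.
det(x·S₀ + y·S₁) is −2·x² + 4·xy = (-2)·(x − 2·y)(x), vanishing at (x:y) = (2:1) and (0:1).
M₁ = 2·S₀ + S₁ = [[0, 0], [4, 8]] = 4·[0, 1][1, 2]ᵀ and M₂ = S₁ = [[0, -2], [0, -2]] = (-2)·[1, 1][0, 1]ᵀ, so take a₁ = [0, 1], b₁ = [1, 2], a₂ = [1, 1], b₂ = [0, 1].
Each slice is an integer combination of E₁ = a₁b₁ᵀ and E₂ = a₂b₂ᵀ: S₀ = 2·E₁ + E₂, S₁ = −2·E₂; reading off coefficients, c₁ = [2, 0] and c₂ = [1, -2].
Hence T = [0, 1] (x) [1, 2] (x) [2, 0] + [1, 1] (x) [0, 1] (x) [1, -2], so rank(T) ≤ 2.
These bounds meet, so rank(T) = 2.

2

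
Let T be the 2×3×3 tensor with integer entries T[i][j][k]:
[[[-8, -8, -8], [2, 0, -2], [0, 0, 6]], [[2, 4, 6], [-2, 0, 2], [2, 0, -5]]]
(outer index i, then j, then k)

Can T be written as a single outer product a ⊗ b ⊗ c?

No

The mode-2 unfolding of T (rows indexed by j, columns by (i,k) = (0,0), (0,1), (0,2), (1,0), (1,1), (1,2)) is [[-8, -8, -8, 2, 4, 6], [2, 0, -2, -2, 0, 2], [0, 0, 6, 2, 0, -5]].
There the 3×3 minor on rows j ∈ {0, 1, 2}, columns (i,k) ∈ {(0,0), (0,1), (0,2)} is det [[-8, -8, -8], [2, 0, -2], [0, 0, 6]] = 96 ≠ 0, so this unfolding has rank ≥ 3; CP rank is at least every unfolding rank, so rank(T) ≥ 3.
In particular rank(T) ≥ 3 > 1, so T is not rank-1.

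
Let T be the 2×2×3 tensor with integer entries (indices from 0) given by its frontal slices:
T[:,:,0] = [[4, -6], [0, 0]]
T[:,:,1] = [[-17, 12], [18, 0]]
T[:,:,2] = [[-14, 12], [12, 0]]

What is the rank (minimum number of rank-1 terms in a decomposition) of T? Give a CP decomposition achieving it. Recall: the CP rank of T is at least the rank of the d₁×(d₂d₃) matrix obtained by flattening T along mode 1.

Lower bound: the mode-1 unfolding of T (rows indexed by i, columns by (j,k) = (0,0), (0,1), (0,2), (1,0), (1,1), (1,2)) is [[4, -17, -14, -6, 12, 12], [0, 18, 12, 0, 0, 0]].
There the 2×2 minor on rows i ∈ {0, 1}, columns (j,k) ∈ {(0,0), (0,1)} is det [[4, -17], [0, 18]] = 72 ≠ 0, so this unfolding has rank ≥ 2; CP rank is at least every unfolding rank, so rank(T) ≥ 2. (Unfolding ranks only ever bound the CP rank from below — rank(T) can be strictly larger than all of them — so the matching upper bound has to come from an explicit 2-term decomposition.)
Upper bound — finding two terms. Write S_k = T[:,:,k] for the frontal slices: S₀ = [[4, -6], [0, 0]], S₁ = [[-17, 12], [18, 0]], S₂ = [[-14, 12], [12, 0]].
If T = a₁ ⊗ b₁ ⊗ c₁ + a₂ ⊗ b₂ ⊗ c₂ then each S_k = c₁[k]·a₁b₁ᵀ + c₂[k]·a₂b₂ᵀ. S₀ and S₁ are linearly independent, so a₁b₁ᵀ and a₂b₂ᵀ must span the same plane of matrices: they are the rank-1 matrices of the form x·S₀ + y·S₁.
det(x·S₀ + y·S₁) is 108·xy − 216·y² = 108·(x − 2·y)(y), vanishing at (x:y) = (2:1) and (1:0).
M₁ = 2·S₀ + S₁ = [[-9, 0], [18, 0]] = (-9)·[1, -2][1, 0]ᵀ and M₂ = S₀ = [[4, -6], [0, 0]] = 2·[1, 0][2, -3]ᵀ, so take a₁ = [1, -2], b₁ = [1, 0], a₂ = [1, 0], b₂ = [2, -3].
Each slice is an integer combination of E₁ = a₁b₁ᵀ and E₂ = a₂b₂ᵀ: S₀ = 2·E₂, S₁ = −9·E₁ − 4·E₂, S₂ = −6·E₁ − 4·E₂; reading off coefficients, c₁ = [0, -9, -6] and c₂ = [2, -4, -4].
Hence T = [1, -2] ⊗ [1, 0] ⊗ [0, -9, -6] + [1, 0] ⊗ [2, -3] ⊗ [2, -4, -4], so rank(T) ≤ 2.
These bounds meet, so rank(T) = 2.
Check entry T[1,0,2] = 12: (-2)·(1)·(-6) + (0)·(2)·(-4) = 12.

rank(T) = 2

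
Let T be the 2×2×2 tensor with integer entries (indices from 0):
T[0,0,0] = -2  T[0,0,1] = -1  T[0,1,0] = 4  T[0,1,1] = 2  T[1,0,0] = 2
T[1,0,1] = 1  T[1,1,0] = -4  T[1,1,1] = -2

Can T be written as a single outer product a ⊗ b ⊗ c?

If T = a ⊗ b ⊗ c then every fibre of T is a multiple of the corresponding factor, so read the factors off the fibres through the nonzero entry T[0,0,0] = -2.
The mode-1 fibre T[:,0,0] = [-2, 2] gives a = [1, -1] (primitive direction); the mode-2 fibre T[0,:,0] = [-2, 4] gives b = [1, -2]; then c[k] = T[0,0,k] / (a[0]·b[0]) = [-2, -1] / 1 = [-2, -1].
Expanding [1, -1] ⊗ [1, -2] ⊗ [-2, -1] reproduces all 8 entries of T, so T = [1, -1] ⊗ [1, -2] ⊗ [-2, -1] and rank(T) ≤ 1.
Equivalently every frontal slice T[:,:,k] is c[k] times the rank-1 matrix [1, -1] ⊗ [1, -2]. So T has rank 1 (it is nonzero).

Yes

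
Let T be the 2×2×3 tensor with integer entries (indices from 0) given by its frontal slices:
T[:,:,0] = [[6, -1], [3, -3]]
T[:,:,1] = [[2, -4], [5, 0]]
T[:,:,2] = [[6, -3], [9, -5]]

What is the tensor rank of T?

3

Lower bound: the mode-3 unfolding of T (rows indexed by k, columns by (i,j) = (0,0), (0,1), (1,0), (1,1)) is [[6, -1, 3, -3], [2, -4, 5, 0], [6, -3, 9, -5]].
There the 3×3 minor on rows k ∈ {0, 1, 2}, columns (i,j) ∈ {(0,0), (0,1), (1,0)} is det [[6, -1, 3], [2, -4, 5], [6, -3, 9]] = -84 ≠ 0, so this unfolding has rank ≥ 3; CP rank is at least every unfolding rank, so rank(T) ≥ 3. (This is only a lower bound: in general the CP rank may exceed every unfolding rank, so we still need to exhibit 3 rank-1 terms summing to T.)
Upper bound: T is a sum of 3 rank-1 terms, T = (1, -1) ⊗ (0, 1) ⊗ (1, -2, 1) + (1, 1) ⊗ (2, -1) ⊗ (2, 2, 4) + (2, -1) ⊗ (1, 0) ⊗ (1, -1, -1) (one valid choice — decompositions are not unique — normalised so each a, b is primitive with positive first nonzero entry; check it by expanding all entries), so rank(T) ≤ 3.
These bounds meet, so rank(T) = 3.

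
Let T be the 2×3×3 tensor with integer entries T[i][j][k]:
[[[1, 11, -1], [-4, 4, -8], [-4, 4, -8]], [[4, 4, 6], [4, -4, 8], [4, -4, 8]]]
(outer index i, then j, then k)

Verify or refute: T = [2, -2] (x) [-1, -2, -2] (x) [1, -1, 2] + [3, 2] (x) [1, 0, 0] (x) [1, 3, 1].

Yes

Reconstruct entrywise from the claimed factors. For example, T[0,1,1] = 4 and Σₗ aₗ[0]bₗ[1]cₗ[1] = (2)·(-2)·(-1) + (3)·(0)·(3) = 4; checking all 18 entries, every one matches. The claim holds.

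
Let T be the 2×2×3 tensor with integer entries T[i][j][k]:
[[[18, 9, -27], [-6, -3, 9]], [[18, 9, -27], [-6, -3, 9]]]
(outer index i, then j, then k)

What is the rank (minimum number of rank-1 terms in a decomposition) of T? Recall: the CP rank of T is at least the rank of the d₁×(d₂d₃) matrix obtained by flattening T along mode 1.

Lower bound: T ≠ 0 (e.g. T[0,0,0] = 18), so rank(T) ≥ 1.
Upper bound: if T = a (x) b (x) c then every fibre of T is a multiple of the corresponding factor, so read the factors off the fibres through the nonzero entry T[0,0,0] = 18.
The mode-1 fibre T[:,0,0] = [18, 18] gives a = [1, 1] (primitive direction); the mode-2 fibre T[0,:,0] = [18, -6] gives b = [3, -1]; then c[k] = T[0,0,k] / (a[0]·b[0]) = [18, 9, -27] / 3 = [6, 3, -9].
Expanding [1, 1] (x) [3, -1] (x) [6, 3, -9] reproduces all 12 entries of T, so T = [1, 1] (x) [3, -1] (x) [6, 3, -9] and rank(T) ≤ 1.
These bounds meet, so rank(T) = 1.
Check entry T[0,1,1] = -3: (1)·(-1)·(3) = -3.

1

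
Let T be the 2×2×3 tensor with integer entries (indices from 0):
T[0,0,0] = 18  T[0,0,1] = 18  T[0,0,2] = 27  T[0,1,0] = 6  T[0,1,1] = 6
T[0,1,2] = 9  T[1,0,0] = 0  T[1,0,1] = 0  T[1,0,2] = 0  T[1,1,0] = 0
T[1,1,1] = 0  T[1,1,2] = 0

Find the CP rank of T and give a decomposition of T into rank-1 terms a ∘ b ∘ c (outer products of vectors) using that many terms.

Lower bound: T ≠ 0 (e.g. T[0,0,0] = 18), so rank(T) ≥ 1.
Upper bound: if T = a ∘ b ∘ c then every fibre of T is a multiple of the corresponding factor, so read the factors off the fibres through the nonzero entry T[0,0,0] = 18.
The mode-1 fibre T[:,0,0] = [18, 0] gives a = [1, 0] (primitive direction); the mode-2 fibre T[0,:,0] = [18, 6] gives b = [3, 1]; then c[k] = T[0,0,k] / (a[0]·b[0]) = [18, 18, 27] / 3 = [6, 6, 9].
Expanding [1, 0] ∘ [3, 1] ∘ [6, 6, 9] reproduces all 12 entries of T, so T = [1, 0] ∘ [3, 1] ∘ [6, 6, 9] and rank(T) ≤ 1.
These bounds meet, so rank(T) = 1.
Check entry T[1,1,0] = 0: (0)·(1)·(6) = 0.

rank(T) = 1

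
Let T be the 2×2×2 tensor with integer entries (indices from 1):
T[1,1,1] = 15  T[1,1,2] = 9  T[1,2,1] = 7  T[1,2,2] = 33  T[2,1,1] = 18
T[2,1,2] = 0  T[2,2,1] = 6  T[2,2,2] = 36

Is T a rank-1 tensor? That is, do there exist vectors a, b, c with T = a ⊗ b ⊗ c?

No

The mode-3 unfolding of T (rows indexed by k, columns by (i,j) = (1,1), (1,2), (2,1), (2,2)) is [[15, 7, 18, 6], [9, 33, 0, 36]].
There the 2×2 minor on rows k ∈ {1, 2}, columns (i,j) ∈ {(1,1), (1,2)} is det [[15, 7], [9, 33]] = 432 ≠ 0, so this unfolding has rank ≥ 2; CP rank is at least every unfolding rank, so rank(T) ≥ 2.
In particular rank(T) ≥ 2 > 1, so T is not rank-1.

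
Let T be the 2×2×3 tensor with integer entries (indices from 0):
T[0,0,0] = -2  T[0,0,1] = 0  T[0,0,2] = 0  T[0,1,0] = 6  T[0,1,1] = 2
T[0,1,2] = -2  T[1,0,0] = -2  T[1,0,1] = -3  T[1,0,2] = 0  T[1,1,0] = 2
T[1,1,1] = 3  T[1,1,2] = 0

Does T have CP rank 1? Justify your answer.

The mode-3 unfolding of T (rows indexed by k, columns by (i,j) = (0,0), (0,1), (1,0), (1,1)) is [[-2, 6, -2, 2], [0, 2, -3, 3], [0, -2, 0, 0]].
There the 3×3 minor on rows k ∈ {0, 1, 2}, columns (i,j) ∈ {(0,0), (0,1), (1,0)} is det [[-2, 6, -2], [0, 2, -3], [0, -2, 0]] = 12 ≠ 0, so this unfolding has rank ≥ 3; CP rank is at least every unfolding rank, so rank(T) ≥ 3.
In particular rank(T) ≥ 3 > 1, so T is not rank-1.

No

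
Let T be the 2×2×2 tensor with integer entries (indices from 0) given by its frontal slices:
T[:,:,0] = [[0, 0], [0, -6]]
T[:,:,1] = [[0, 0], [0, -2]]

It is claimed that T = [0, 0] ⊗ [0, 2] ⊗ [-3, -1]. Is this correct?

No

Reconstruct entry (1,1,0) from the claimed factors: Σₗ aₗ[1]bₗ[1]cₗ[0] = (0)·(2)·(-3) = 0, but T[1,1,0] = -6. The claim is false.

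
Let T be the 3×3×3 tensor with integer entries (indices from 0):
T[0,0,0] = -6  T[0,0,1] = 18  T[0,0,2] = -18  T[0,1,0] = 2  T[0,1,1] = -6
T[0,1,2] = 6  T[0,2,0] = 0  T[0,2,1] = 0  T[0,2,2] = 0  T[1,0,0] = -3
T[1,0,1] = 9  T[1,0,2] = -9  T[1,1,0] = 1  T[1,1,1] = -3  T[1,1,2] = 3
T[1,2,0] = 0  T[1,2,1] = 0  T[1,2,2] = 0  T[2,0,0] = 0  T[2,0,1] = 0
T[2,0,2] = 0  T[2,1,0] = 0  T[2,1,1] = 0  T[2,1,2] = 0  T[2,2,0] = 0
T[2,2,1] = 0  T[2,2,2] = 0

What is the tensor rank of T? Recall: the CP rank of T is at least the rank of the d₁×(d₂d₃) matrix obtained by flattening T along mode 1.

1

Lower bound: T ≠ 0 (e.g. T[0,0,0] = -6), so rank(T) ≥ 1.
Upper bound: if T = a ⊗ b ⊗ c then every fibre of T is a multiple of the corresponding factor, so read the factors off the fibres through the nonzero entry T[0,0,0] = -6.
The mode-1 fibre T[:,0,0] = [-6, -3, 0] gives a = [2, 1, 0] (primitive direction); the mode-2 fibre T[0,:,0] = [-6, 2, 0] gives b = [3, -1, 0]; then c[k] = T[0,0,k] / (a[0]·b[0]) = [-6, 18, -18] / 6 = [-1, 3, -3].
Expanding [2, 1, 0] ⊗ [3, -1, 0] ⊗ [-1, 3, -3] reproduces all 27 entries of T, so T = [2, 1, 0] ⊗ [3, -1, 0] ⊗ [-1, 3, -3] and rank(T) ≤ 1.
These bounds meet, so rank(T) = 1.
Check entry T[2,2,2] = 0: (0)·(0)·(-3) = 0.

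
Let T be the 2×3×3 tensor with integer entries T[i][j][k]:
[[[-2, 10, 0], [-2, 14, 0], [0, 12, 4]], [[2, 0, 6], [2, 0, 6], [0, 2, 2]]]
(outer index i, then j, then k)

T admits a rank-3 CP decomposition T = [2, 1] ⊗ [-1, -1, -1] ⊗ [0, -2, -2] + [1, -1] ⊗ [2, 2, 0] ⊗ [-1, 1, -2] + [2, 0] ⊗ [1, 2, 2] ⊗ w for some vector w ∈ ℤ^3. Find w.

w = [0, 2, 0]

Subtract the known terms from T to get the rank-1 residual R = [2, 0] ⊗ [1, 2, 2] ⊗ w, so R[i,j,k] = a[i]·b[j]·w[k]. Pick indices with nonzero a[0]·b[0] = (2)·(1) = 2. Only the fibre through (0,0,·) is needed: R[0,0,:] = T[0,0,:] − Σₗ aₗ[0]bₗ[0]cₗ = [-2, 10, 0] − (2)·(-1)·[0, -2, -2] − (1)·(2)·[-1, 1, -2] = [0, 4, 0]. Then w[k] = R[0,0,k] / 2 for each k, giving w = [0, 4, 0] / 2 = [0, 2, 0].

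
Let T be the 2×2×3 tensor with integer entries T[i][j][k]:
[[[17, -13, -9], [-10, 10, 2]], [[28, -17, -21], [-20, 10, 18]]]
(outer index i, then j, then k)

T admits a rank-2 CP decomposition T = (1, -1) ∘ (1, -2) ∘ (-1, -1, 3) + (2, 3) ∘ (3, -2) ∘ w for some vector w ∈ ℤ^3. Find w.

Subtract the known terms from T to get the rank-1 residual R = (2, 3) ∘ (3, -2) ∘ w, so R[i,j,k] = a[i]·b[j]·w[k]. Pick indices with nonzero a[0]·b[0] = (2)·(3) = 6. Only the fibre through (0,0,·) is needed: R[0,0,:] = T[0,0,:] − Σₗ aₗ[0]bₗ[0]cₗ = [17, -13, -9] − (1)·(1)·(-1, -1, 3) = [18, -12, -12]. Then w[k] = R[0,0,k] / 6 for each k, giving w = [18, -12, -12] / 6 = (3, -2, -2).

w = (3, -2, -2)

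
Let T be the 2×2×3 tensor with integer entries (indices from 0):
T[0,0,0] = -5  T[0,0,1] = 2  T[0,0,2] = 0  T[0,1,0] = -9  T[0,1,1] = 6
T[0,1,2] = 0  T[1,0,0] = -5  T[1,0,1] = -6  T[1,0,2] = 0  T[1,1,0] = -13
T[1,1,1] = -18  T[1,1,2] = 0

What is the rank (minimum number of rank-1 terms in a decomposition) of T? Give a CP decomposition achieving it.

Lower bound: the mode-3 unfolding of T (rows indexed by k, columns by (i,j) = (0,0), (0,1), (1,0), (1,1)) is [[-5, -9, -5, -13], [2, 6, -6, -18], [0, 0, 0, 0]].
There the 2×2 minor on rows k ∈ {0, 1}, columns (i,j) ∈ {(0,0), (0,1)} is det [[-5, -9], [2, 6]] = -12 ≠ 0, so this unfolding has rank ≥ 2; CP rank is at least every unfolding rank, so rank(T) ≥ 2. (Unfolding ranks only ever bound the CP rank from below — rank(T) can be strictly larger than all of them — so the matching upper bound has to come from an explicit 2-term decomposition.)
Upper bound — finding two terms. Write S_k = T[:,:,k] for the frontal slices: S₀ = [[-5, -9], [-5, -13]], S₁ = [[2, 6], [-6, -18]], S₂ = [[0, 0], [0, 0]].
If T = a₁ ⊗ b₁ ⊗ c₁ + a₂ ⊗ b₂ ⊗ c₂ then each S_k = c₁[k]·a₁b₁ᵀ + c₂[k]·a₂b₂ᵀ. S₀ and S₁ are linearly independent, so a₁b₁ᵀ and a₂b₂ᵀ must span the same plane of matrices: they are the rank-1 matrices of the form x·S₀ + y·S₁.
det(x·S₀ + y·S₁) is 20·x² + 40·xy = 20·(x + 2·y)(x), vanishing at (x:y) = (2:-1) and (0:1).
M₁ = 2·S₀ − S₁ = [[-12, -24], [-4, -8]] = (-4)·[3, 1][1, 2]ᵀ and M₂ = S₁ = [[2, 6], [-6, -18]] = 2·[1, -3][1, 3]ᵀ, so take a₁ = [3, 1], b₁ = [1, 2], a₂ = [1, -3], b₂ = [1, 3].
Each slice is an integer combination of E₁ = a₁b₁ᵀ and E₂ = a₂b₂ᵀ: S₀ = −2·E₁ + E₂, S₁ = 2·E₂, S₂ = 0; reading off coefficients, c₁ = [-2, 0, 0] and c₂ = [1, 2, 0].
Hence T = [3, 1] ⊗ [1, 2] ⊗ [-2, 0, 0] + [1, -3] ⊗ [1, 3] ⊗ [1, 2, 0], so rank(T) ≤ 2.
These bounds meet, so rank(T) = 2.

rank(T) = 2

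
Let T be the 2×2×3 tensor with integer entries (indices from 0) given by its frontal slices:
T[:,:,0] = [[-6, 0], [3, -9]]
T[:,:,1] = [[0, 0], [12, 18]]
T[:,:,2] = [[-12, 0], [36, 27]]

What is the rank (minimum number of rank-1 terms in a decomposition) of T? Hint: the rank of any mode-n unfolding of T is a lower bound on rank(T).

2

Lower bound: the mode-3 unfolding of T (rows indexed by k, columns by (i,j) = (0,0), (0,1), (1,0), (1,1)) is [[-6, 0, 3, -9], [0, 0, 12, 18], [-12, 0, 36, 27]].
There the 2×2 minor on rows k ∈ {0, 1}, columns (i,j) ∈ {(0,0), (1,0)} is det [[-6, 3], [0, 12]] = -72 ≠ 0, so this unfolding has rank ≥ 2; CP rank is at least every unfolding rank, so rank(T) ≥ 2. (This is only a lower bound: in general the CP rank may exceed every unfolding rank, so we still need to exhibit 2 rank-1 terms summing to T.)
Upper bound — finding two terms. Write S_k = T[:,:,k] for the frontal slices: S₀ = [[-6, 0], [3, -9]], S₁ = [[0, 0], [12, 18]], S₂ = [[-12, 0], [36, 27]].
If T = a₁ ⊗ b₁ ⊗ c₁ + a₂ ⊗ b₂ ⊗ c₂ then each S_k = c₁[k]·a₁b₁ᵀ + c₂[k]·a₂b₂ᵀ. S₀ and S₁ are linearly independent, so a₁b₁ᵀ and a₂b₂ᵀ must span the same plane of matrices: they are the rank-1 matrices of the form x·S₀ + y·S₁.
det(x·S₀ + y·S₁) is 54·x² − 108·xy = 54·(x − 2·y)(x), vanishing at (x:y) = (2:1) and (0:1).
M₁ = 2·S₀ + S₁ = [[-12, 0], [18, 0]] = (-6)·[2, -3][1, 0]ᵀ and M₂ = S₁ = [[0, 0], [12, 18]] = 6·[0, 1][2, 3]ᵀ, so take a₁ = [2, -3], b₁ = [1, 0], a₂ = [0, 1], b₂ = [2, 3].
Each slice is an integer combination of E₁ = a₁b₁ᵀ and E₂ = a₂b₂ᵀ: S₀ = −3·E₁ − 3·E₂, S₁ = 6·E₂, S₂ = −6·E₁ + 9·E₂; reading off coefficients, c₁ = [-3, 0, -6] and c₂ = [-3, 6, 9].
Hence T = [2, -3] ⊗ [1, 0] ⊗ [-3, 0, -6] + [0, 1] ⊗ [2, 3] ⊗ [-3, 6, 9], so rank(T) ≤ 2.
These bounds meet, so rank(T) = 2.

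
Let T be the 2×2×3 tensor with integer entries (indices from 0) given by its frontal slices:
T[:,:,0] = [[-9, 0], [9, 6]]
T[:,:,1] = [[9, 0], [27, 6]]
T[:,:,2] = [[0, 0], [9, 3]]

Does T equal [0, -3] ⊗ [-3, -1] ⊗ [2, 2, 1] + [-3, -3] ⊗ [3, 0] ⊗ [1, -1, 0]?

Yes

Reconstruct entrywise from the claimed factors. For example, T[0,1,2] = 0 and Σₗ aₗ[0]bₗ[1]cₗ[2] = (0)·(-1)·(1) + (-3)·(0)·(0) = 0; checking all 12 entries, every one matches. The claim holds.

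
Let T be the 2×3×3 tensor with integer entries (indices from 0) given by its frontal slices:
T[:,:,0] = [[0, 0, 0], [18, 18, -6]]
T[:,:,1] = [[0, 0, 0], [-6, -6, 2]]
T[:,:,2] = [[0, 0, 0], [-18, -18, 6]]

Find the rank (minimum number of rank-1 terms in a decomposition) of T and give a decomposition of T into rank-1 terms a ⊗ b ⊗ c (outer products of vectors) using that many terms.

rank(T) = 1

Lower bound: T ≠ 0 (e.g. T[1,0,0] = 18), so rank(T) ≥ 1.
Upper bound: the mode-1 fibre T[:,0,0] = [0, 18] gives a = [0, 1] (primitive direction); the mode-2 fibre T[1,:,0] = [18, 18, -6] gives b = [3, 3, -1]; then c[k] = T[1,0,k] / (a[1]·b[0]) = [18, -6, -18] / 3 = [6, -2, -6].
Expanding [0, 1] ⊗ [3, 3, -1] ⊗ [6, -2, -6] reproduces all 18 entries of T, so T = [0, 1] ⊗ [3, 3, -1] ⊗ [6, -2, -6] and rank(T) ≤ 1.
These bounds meet, so rank(T) = 1.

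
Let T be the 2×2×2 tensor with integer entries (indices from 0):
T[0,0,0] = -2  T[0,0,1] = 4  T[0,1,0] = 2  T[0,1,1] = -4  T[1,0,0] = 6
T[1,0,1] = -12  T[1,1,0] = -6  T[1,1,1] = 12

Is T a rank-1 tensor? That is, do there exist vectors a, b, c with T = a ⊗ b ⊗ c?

If T = a ⊗ b ⊗ c then every fibre of T is a multiple of the corresponding factor, so read the factors off the fibres through the nonzero entry T[0,0,0] = -2.
The mode-1 fibre T[:,0,0] = [-2, 6] gives a = [1, -3] (primitive direction); the mode-2 fibre T[0,:,0] = [-2, 2] gives b = [1, -1]; then c[k] = T[0,0,k] / (a[0]·b[0]) = [-2, 4] / 1 = [-2, 4].
Expanding [1, -3] ⊗ [1, -1] ⊗ [-2, 4] reproduces all 8 entries of T, so T = [1, -3] ⊗ [1, -1] ⊗ [-2, 4] and rank(T) ≤ 1.
Equivalently every frontal slice T[:,:,k] is c[k] times the rank-1 matrix [1, -3] ⊗ [1, -1]. So T has rank 1 (it is nonzero).

Yes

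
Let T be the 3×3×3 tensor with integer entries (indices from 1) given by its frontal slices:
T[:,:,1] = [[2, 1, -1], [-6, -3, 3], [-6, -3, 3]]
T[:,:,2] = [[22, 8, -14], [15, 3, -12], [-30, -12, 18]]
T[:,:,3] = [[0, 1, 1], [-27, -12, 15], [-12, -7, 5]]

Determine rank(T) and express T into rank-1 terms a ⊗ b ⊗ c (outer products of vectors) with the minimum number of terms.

rank(T) = 2

Lower bound: in the mode-3 unfolding of T (rows indexed by k, columns by (i,j)) the 2×2 minor on rows k ∈ {1, 2}, columns (i,j) ∈ {(1,1), (1,2)} is det [[2, 1], [22, 8]] = -6 ≠ 0, so that unfolding has rank ≥ 2 and hence rank(T) ≥ 2 (CP rank is at least every unfolding rank, though it can be larger).
Upper bound: with S_k = T[:,:,k], the two rank-1 terms a₁b₁ᵀ, a₂b₂ᵀ are the rank-1 members of the pencil x·S₁ + y·S₂.
The 2×2 minor of x·S₁ + y·S₂ on rows {1,2}, columns {1,2} is −27·xy − 54·y² = (-27)·(x + 2·y)(y), vanishing at (x:y) = (2:-1) and (1:0).
M₁ = 2·S₁ − S₂ = [[-18, -6, 12], [-27, -9, 18], [18, 6, -12]] = (-3)·[2, 3, -2][3, 1, -2]ᵀ and M₂ = S₁ = [[2, 1, -1], [-6, -3, 3], [-6, -3, 3]] = [1, -3, -3][2, 1, -1]ᵀ, so take a₁ = [2, 3, -2], b₁ = [3, 1, -2], a₂ = [1, -3, -3], b₂ = [2, 1, -1].
Each slice is an integer combination of E₁ = a₁b₁ᵀ and E₂ = a₂b₂ᵀ: S₁ = E₂, S₂ = 3·E₁ + 2·E₂, S₃ = −E₁ + 3·E₂; reading off coefficients, c₁ = [0, 3, -1] and c₂ = [1, 2, 3].
Hence T = [2, 3, -2] ⊗ [3, 1, -2] ⊗ [0, 3, -1] + [1, -3, -3] ⊗ [2, 1, -1] ⊗ [1, 2, 3], so rank(T) ≤ 2.
These bounds meet, so rank(T) = 2.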